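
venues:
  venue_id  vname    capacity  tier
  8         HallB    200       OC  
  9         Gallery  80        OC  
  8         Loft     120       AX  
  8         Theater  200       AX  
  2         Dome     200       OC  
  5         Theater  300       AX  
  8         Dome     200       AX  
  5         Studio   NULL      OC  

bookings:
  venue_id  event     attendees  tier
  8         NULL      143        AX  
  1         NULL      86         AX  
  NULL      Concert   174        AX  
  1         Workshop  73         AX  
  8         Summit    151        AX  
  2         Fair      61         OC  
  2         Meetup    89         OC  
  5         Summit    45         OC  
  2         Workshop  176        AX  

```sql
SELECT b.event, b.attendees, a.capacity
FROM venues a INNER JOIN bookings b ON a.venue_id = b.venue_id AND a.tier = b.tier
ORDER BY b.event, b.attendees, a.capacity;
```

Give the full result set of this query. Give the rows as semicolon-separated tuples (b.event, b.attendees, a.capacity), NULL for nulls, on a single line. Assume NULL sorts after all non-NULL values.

INNER JOIN keeps only pairs where the ON condition holds.
Matching on a.venue_id = b.venue_id AND a.tier = b.tier. A NULL in a compared column never satisfies the condition.
- a (venue_id=8, tier=OC) has no partner → excluded.
- a (venue_id=9, tier=OC) has no partner → excluded.
- a (venue_id=8, tier=AX) pairs with 2 row(s) of b.
- a (venue_id=8, tier=AX) pairs with 2 row(s) of b.
- a (venue_id=2, tier=OC) pairs with 2 row(s) of b.
- a (venue_id=5, tier=AX) has no partner → excluded.
- a (venue_id=8, tier=AX) pairs with 2 row(s) of b.
- a (venue_id=5, tier=OC) pairs with 1 row(s) of b.
After projecting and ordering:
b.event | b.attendees | a.capacity
Fair | 61 | 200
Meetup | 89 | 200
Summit | 45 | NULL
Summit | 151 | 120
Summit | 151 | 200
Summit | 151 | 200
NULL | 143 | 120
NULL | 143 | 200
NULL | 143 | 200

(Fair, 61, 200); (Meetup, 89, 200); (Summit, 45, NULL); (Summit, 151, 120); (Summit, 151, 200); (Summit, 151, 200); (NULL, 143, 120); (NULL, 143, 200); (NULL, 143, 200)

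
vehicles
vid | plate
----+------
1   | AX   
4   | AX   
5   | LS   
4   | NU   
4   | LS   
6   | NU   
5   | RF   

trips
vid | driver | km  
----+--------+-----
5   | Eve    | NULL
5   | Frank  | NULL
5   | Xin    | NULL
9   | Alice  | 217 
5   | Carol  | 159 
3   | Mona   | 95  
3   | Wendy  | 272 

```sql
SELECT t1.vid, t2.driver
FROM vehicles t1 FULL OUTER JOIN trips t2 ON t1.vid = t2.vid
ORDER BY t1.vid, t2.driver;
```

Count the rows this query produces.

16

FULL OUTER JOIN keeps every row from both sides; unmatched rows get NULL for the other side's columns.
Matching on t1.vid = t2.vid.
Matched pairs: 8; unmatched t1 rows kept: 5; unmatched t2 rows kept: 3.
Total: 8 matched + 8 padded = 16 rows.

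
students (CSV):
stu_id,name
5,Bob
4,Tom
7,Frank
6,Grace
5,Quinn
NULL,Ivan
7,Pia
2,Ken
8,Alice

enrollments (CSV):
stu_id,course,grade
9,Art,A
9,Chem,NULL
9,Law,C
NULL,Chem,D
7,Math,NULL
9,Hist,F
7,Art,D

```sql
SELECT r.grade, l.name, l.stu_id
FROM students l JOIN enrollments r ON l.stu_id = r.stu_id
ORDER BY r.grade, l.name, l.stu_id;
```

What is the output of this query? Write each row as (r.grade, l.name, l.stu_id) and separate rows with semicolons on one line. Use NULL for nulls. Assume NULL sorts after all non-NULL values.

INNER JOIN keeps only pairs where the ON condition holds.
Matching on l.stu_id = r.stu_id. A NULL in a compared column never satisfies the condition.
Matched pairs: 4.

(D, Frank, 7); (D, Pia, 7); (NULL, Frank, 7); (NULL, Pia, 7)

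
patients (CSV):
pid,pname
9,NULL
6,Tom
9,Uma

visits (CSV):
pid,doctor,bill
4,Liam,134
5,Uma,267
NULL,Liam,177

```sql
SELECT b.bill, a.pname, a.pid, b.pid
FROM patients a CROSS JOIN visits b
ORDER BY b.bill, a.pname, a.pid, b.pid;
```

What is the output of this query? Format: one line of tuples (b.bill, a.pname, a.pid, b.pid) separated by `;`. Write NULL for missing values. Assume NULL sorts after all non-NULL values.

CROSS JOIN pairs every row of `patients` with every row of `visits`: 3 × 3 = 9 rows.
After projecting and ordering:
b.bill | a.pname | a.pid | b.pid
134 | Tom | 6 | 4
134 | Uma | 9 | 4
134 | NULL | 9 | 4
177 | Tom | 6 | NULL
177 | Uma | 9 | NULL
177 | NULL | 9 | NULL
267 | Tom | 6 | 5
267 | Uma | 9 | 5
267 | NULL | 9 | 5

(134, Tom, 6, 4); (134, Uma, 9, 4); (134, NULL, 9, 4); (177, Tom, 6, NULL); (177, Uma, 9, NULL); (177, NULL, 9, NULL); (267, Tom, 6, 5); (267, Uma, 9, 5); (267, NULL, 9, 5)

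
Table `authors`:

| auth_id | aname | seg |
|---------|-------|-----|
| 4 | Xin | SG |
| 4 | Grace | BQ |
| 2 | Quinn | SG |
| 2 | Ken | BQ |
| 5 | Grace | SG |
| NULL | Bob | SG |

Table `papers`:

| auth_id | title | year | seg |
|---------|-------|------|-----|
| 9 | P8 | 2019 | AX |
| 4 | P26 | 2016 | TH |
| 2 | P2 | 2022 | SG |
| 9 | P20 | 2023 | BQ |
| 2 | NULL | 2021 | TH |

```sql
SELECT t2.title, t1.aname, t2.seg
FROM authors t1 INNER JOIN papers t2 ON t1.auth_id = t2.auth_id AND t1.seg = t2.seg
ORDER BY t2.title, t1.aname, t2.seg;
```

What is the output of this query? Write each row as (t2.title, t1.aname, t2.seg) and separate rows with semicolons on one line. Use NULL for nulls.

(P2, Quinn, SG)

INNER JOIN keeps only pairs where the ON condition holds.
Matching on t1.auth_id = t2.auth_id AND t1.seg = t2.seg. A NULL in a compared column never satisfies the condition.
- auth_id=4, seg=SG: no matching t2 row, dropped.
- auth_id=4, seg=BQ: no matching t2 row, dropped.
- auth_id=2, seg=SG: 1 matching t2 row(s), so 1 row(s) emitted.
- auth_id=2, seg=BQ: no matching t2 row, dropped.
- auth_id=5, seg=SG: no matching t2 row, dropped.
- auth_id=NULL, seg=SG: no matching t2 row, dropped.
After projecting and ordering:
t2.title | t1.aname | t2.seg
P2 | Quinn | SG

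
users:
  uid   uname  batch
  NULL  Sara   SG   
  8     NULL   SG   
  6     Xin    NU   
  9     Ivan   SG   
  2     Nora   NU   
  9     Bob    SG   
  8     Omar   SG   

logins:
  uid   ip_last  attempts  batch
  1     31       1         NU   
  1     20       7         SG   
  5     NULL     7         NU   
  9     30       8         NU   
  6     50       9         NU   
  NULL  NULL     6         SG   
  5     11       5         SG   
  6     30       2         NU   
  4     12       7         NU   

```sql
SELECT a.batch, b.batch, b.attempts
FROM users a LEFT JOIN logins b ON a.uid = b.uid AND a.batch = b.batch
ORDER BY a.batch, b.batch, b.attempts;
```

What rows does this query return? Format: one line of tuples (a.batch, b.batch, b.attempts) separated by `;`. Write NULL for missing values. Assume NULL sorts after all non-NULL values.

(NU, NU, 2); (NU, NU, 9); (NU, NULL, NULL); (SG, NULL, NULL); (SG, NULL, NULL); (SG, NULL, NULL); (SG, NULL, NULL); (SG, NULL, NULL)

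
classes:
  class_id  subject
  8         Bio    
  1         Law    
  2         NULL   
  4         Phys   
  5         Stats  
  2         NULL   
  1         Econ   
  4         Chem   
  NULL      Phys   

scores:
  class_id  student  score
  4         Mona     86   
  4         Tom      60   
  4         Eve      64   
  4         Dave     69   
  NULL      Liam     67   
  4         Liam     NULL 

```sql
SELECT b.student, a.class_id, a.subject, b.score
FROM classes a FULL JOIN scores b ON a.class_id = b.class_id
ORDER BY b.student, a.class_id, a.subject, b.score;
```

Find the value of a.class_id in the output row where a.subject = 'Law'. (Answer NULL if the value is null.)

FULL OUTER JOIN keeps every row from both sides; unmatched rows get NULL for the other side's columns.
Matching on a.class_id = b.class_id. A NULL in a compared column never satisfies the condition.
Matched pairs: 10; unmatched a rows kept: 7; unmatched b rows kept: 1.

1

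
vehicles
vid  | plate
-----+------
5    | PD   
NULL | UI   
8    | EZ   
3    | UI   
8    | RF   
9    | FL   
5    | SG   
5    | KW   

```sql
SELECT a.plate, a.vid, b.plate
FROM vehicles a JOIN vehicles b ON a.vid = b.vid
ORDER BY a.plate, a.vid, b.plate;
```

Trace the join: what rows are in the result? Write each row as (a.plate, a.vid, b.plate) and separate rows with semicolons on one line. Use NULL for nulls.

(EZ, 8, EZ); (EZ, 8, RF); (FL, 9, FL); (KW, 5, KW); (KW, 5, PD); (KW, 5, SG); (PD, 5, KW); (PD, 5, PD); (PD, 5, SG); (RF, 8, EZ); (RF, 8, RF); (SG, 5, KW); (SG, 5, PD); (SG, 5, SG); (UI, 3, UI)

INNER JOIN keeps only pairs where the ON condition holds.
Matching on a.vid = b.vid. A NULL in a compared column never satisfies the condition.
Matched pairs: 15.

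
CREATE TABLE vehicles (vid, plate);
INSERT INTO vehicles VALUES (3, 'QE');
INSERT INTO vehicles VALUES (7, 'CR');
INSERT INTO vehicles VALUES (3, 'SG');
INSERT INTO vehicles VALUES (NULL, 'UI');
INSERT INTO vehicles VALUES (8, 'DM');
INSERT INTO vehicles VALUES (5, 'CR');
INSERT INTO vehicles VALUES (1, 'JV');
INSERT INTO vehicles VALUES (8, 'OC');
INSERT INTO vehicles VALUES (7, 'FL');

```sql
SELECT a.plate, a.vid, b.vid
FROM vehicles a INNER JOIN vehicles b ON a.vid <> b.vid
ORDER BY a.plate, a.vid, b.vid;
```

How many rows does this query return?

50

INNER JOIN keeps only pairs where the ON condition holds.
Matching on a.vid <> b.vid. A NULL in a compared column never satisfies the condition.
- vid=3: 6 matching b row(s), so 6 row(s) emitted.
- vid=7: 6 matching b row(s), so 6 row(s) emitted.
- vid=3: 6 matching b row(s), so 6 row(s) emitted.
- vid=NULL: no matching b row, dropped.
- vid=8: 6 matching b row(s), so 6 row(s) emitted.
- vid=5: 7 matching b row(s), so 7 row(s) emitted.
- vid=1: 7 matching b row(s), so 7 row(s) emitted.
- vid=8: 6 matching b row(s), so 6 row(s) emitted.
- vid=7: 6 matching b row(s), so 6 row(s) emitted.
Total: 50 rows.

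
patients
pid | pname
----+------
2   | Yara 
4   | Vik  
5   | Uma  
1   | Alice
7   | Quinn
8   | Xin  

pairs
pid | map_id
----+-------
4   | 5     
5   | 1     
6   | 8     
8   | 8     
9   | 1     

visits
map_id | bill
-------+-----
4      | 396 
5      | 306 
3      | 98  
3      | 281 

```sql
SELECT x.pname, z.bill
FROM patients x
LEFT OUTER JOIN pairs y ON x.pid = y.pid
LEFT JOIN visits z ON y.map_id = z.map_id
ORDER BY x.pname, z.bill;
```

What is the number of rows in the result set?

Evaluate left to right. First `patients x LEFT JOIN pairs y` on pid: 6 row(s).
Then LEFT JOIN `visits z` on map_id: each of those 6 rows is kept; rows whose y.map_id has no match in z get NULL for z's columns.
Result: 6 row(s).

6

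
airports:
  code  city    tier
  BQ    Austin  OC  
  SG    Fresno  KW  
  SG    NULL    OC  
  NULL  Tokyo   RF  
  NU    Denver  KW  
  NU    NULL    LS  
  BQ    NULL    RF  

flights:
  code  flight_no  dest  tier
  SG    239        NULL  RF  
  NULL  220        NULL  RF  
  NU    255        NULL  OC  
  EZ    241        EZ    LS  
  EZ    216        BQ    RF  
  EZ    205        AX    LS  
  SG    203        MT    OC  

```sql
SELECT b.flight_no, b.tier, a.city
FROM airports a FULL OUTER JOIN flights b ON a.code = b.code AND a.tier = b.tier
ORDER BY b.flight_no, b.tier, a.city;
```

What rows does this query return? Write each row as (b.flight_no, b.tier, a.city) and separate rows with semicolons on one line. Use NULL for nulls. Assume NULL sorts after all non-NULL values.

FULL OUTER JOIN keeps every row from both sides; unmatched rows get NULL for the other side's columns.
Matching on a.code = b.code AND a.tier = b.tier. A NULL in a compared column never satisfies the condition.
- code=BQ, tier=OC: no b row matches, row kept with b columns NULL.
- code=SG, tier=KW: no b row matches, row kept with b columns NULL.
- code=SG, tier=OC: 1 matching b row(s), so 1 row(s) emitted.
- code=NULL, tier=RF: no b row matches, row kept with b columns NULL.
- code=NU, tier=KW: no b row matches, row kept with b columns NULL.
- code=NU, tier=LS: no b row matches, row kept with b columns NULL.
- code=BQ, tier=RF: no b row matches, row kept with b columns NULL.
- plus 6 unmatched b row(s), each kept with NULL a columns.

(203, OC, NULL); (205, LS, NULL); (216, RF, NULL); (220, RF, NULL); (239, RF, NULL); (241, LS, NULL); (255, OC, NULL); (NULL, NULL, Austin); (NULL, NULL, Denver); (NULL, NULL, Fresno); (NULL, NULL, Tokyo); (NULL, NULL, NULL); (NULL, NULL, NULL)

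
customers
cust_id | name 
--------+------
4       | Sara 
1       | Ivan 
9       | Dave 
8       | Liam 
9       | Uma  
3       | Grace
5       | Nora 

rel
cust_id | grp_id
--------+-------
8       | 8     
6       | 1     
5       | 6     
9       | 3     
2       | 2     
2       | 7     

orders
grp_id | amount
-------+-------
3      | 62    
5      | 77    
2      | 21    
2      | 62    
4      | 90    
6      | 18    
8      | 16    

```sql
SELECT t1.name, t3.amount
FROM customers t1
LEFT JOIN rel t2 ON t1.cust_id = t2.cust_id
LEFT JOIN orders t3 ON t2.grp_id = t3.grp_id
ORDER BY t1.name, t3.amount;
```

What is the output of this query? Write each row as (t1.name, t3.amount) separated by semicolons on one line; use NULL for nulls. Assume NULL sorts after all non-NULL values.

Evaluate left to right. First `customers t1 LEFT JOIN rel t2` on cust_id: 7 row(s).
Then LEFT JOIN `orders t3` on grp_id: each of those 7 rows is kept; rows whose t2.grp_id has no match in t3 get NULL for t3's columns.

(Dave, 62); (Grace, NULL); (Ivan, NULL); (Liam, 16); (Nora, 18); (Sara, NULL); (Uma, 62)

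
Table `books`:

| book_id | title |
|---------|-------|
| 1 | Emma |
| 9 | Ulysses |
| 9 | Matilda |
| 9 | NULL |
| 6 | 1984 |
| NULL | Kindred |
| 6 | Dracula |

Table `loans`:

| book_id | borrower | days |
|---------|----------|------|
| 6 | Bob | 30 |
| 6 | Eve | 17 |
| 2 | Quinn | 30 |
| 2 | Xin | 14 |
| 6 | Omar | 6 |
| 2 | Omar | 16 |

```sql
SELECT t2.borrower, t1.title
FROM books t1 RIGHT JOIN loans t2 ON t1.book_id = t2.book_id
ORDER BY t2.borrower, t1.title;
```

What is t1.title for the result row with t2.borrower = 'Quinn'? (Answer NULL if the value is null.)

NULL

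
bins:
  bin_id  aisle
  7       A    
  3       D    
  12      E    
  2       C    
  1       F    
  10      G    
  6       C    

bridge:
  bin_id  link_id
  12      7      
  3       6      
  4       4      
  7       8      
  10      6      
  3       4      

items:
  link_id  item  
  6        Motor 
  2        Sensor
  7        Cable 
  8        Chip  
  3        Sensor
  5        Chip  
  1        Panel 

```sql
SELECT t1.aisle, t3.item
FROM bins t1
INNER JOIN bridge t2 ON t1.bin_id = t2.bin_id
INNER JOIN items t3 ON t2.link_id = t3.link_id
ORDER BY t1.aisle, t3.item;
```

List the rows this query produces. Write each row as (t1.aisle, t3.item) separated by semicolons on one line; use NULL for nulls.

(A, Chip); (D, Motor); (E, Cable); (G, Motor)

Evaluate left to right. First `bins t1 INNER JOIN bridge t2` on bin_id: 5 row(s).
Then INNER JOIN `items t3` on link_id: keep only rows whose t2.link_id appears in t3.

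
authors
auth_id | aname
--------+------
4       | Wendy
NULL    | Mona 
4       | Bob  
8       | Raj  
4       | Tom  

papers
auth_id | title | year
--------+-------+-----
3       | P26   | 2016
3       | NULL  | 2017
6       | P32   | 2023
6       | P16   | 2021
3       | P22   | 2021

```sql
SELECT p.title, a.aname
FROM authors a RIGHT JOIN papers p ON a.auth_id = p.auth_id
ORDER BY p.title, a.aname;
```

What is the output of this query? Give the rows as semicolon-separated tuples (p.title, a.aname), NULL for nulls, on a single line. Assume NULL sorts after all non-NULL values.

RIGHT JOIN keeps every row from `papers`; unmatched rows get NULL for `authors`'s columns.
Matching on a.auth_id = p.auth_id. A NULL in a compared column never satisfies the condition.
- a[0] auth_id=4 → no match.
- a[1] auth_id=NULL → no match.
- a[2] auth_id=4 → no match.
- a[3] auth_id=8 → no match.
- a[4] auth_id=4 → no match.
- 5 row(s) from p found no a partner → padded with NULL.
After projecting and ordering:
p.title | a.aname
P16 | NULL
P22 | NULL
P26 | NULL
P32 | NULL
NULL | NULL

(P16, NULL); (P22, NULL); (P26, NULL); (P32, NULL); (NULL, NULL)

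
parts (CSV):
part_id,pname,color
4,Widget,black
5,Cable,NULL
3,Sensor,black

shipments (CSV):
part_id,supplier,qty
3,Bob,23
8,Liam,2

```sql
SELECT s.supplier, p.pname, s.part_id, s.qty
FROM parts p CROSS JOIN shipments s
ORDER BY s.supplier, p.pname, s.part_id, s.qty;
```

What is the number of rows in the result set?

6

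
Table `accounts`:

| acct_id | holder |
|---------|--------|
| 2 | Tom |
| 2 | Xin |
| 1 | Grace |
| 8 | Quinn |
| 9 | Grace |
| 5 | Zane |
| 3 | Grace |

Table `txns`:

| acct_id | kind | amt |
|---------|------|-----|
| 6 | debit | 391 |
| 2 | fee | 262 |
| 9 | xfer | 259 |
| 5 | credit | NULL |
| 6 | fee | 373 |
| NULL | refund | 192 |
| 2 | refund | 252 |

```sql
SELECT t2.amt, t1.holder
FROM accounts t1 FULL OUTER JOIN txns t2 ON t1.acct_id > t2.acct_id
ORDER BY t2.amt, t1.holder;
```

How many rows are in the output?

19

FULL OUTER JOIN keeps every row from both sides; unmatched rows get NULL for the other side's columns.
Matching on t1.acct_id > t2.acct_id. A NULL in a compared column never satisfies the condition.
- acct_id=2: no t2 row matches, row kept with t2 columns NULL.
- acct_id=2: no t2 row matches, row kept with t2 columns NULL.
- acct_id=1: no t2 row matches, row kept with t2 columns NULL.
- acct_id=8: 5 matching t2 row(s), so 5 row(s) emitted.
- acct_id=9: 5 matching t2 row(s), so 5 row(s) emitted.
- acct_id=5: 2 matching t2 row(s), so 2 row(s) emitted.
- acct_id=3: 2 matching t2 row(s), so 2 row(s) emitted.
- plus 2 unmatched t2 row(s), each kept with NULL t1 columns.
Total: 14 matched + 5 padded = 19 rows.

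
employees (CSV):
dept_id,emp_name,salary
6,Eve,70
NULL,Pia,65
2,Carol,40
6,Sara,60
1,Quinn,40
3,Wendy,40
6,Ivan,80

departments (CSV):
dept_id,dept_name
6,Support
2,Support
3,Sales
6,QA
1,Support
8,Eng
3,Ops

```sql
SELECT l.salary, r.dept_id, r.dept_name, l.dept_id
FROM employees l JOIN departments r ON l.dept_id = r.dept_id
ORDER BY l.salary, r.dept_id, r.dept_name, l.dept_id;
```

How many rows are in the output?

10

INNER JOIN keeps only pairs where the ON condition holds.
Matching on l.dept_id = r.dept_id. A NULL in a compared column never satisfies the condition.
- l (dept_id=6) pairs with 2 row(s) of r.
- l (dept_id=NULL) has no partner → excluded.
- l (dept_id=2) pairs with 1 row(s) of r.
- l (dept_id=6) pairs with 2 row(s) of r.
- l (dept_id=1) pairs with 1 row(s) of r.
- l (dept_id=3) pairs with 2 row(s) of r.
- l (dept_id=6) pairs with 2 row(s) of r.
Total: 10 rows.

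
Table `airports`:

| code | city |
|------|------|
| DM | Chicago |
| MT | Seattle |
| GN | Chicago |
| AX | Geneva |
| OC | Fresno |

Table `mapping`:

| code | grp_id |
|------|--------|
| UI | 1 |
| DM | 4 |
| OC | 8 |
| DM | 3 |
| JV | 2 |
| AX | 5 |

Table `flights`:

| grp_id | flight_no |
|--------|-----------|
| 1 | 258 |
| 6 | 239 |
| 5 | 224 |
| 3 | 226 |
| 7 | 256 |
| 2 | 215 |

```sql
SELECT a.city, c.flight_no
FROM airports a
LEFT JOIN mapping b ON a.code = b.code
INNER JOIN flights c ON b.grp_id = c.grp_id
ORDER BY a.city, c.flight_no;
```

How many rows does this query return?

Step 1 — a LEFT JOIN b on code → 6 row(s).
Then INNER JOIN `flights c` on grp_id: keep only rows whose b.grp_id appears in c.
Result: 2 row(s).

2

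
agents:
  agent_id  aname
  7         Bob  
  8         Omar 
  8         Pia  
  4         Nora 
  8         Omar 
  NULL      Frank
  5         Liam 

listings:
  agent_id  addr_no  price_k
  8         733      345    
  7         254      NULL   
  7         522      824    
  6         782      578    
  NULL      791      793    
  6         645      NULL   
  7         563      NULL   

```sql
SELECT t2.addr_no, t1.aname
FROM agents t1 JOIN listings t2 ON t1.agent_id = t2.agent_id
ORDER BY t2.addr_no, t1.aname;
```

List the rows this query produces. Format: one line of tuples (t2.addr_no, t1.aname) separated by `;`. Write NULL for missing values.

(254, Bob); (522, Bob); (563, Bob); (733, Omar); (733, Omar); (733, Pia)

INNER JOIN keeps only pairs where the ON condition holds.
Matching on t1.agent_id = t2.agent_id. A NULL in a compared column never satisfies the condition.
- agent_id=7: 3 matching t2 row(s), so 3 row(s) emitted.
- agent_id=8: 1 matching t2 row(s), so 1 row(s) emitted.
- agent_id=8: 1 matching t2 row(s), so 1 row(s) emitted.
- agent_id=4: no matching t2 row, dropped.
- agent_id=8: 1 matching t2 row(s), so 1 row(s) emitted.
- agent_id=NULL: no matching t2 row, dropped.
- agent_id=5: no matching t2 row, dropped.
After projecting and ordering:
t2.addr_no | t1.aname
254 | Bob
522 | Bob
563 | Bob
733 | Omar
733 | Omar
733 | Pia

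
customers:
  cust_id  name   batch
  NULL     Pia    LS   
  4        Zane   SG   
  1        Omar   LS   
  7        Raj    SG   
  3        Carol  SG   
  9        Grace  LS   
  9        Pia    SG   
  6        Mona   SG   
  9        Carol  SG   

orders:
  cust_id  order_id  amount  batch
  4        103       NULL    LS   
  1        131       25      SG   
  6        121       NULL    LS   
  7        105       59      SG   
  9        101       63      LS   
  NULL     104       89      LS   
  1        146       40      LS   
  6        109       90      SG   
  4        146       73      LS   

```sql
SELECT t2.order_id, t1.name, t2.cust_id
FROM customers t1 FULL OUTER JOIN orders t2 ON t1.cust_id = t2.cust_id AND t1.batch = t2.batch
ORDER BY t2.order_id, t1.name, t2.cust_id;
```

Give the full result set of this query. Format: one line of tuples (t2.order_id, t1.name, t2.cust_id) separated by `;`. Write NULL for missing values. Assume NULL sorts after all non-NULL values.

FULL OUTER JOIN keeps every row from both sides; unmatched rows get NULL for the other side's columns.
Matching on t1.cust_id = t2.cust_id AND t1.batch = t2.batch. A NULL in a compared column never satisfies the condition.
- t1 row (cust_id=NULL, batch=LS): no match → kept, t2 columns NULL.
- t1 row (cust_id=4, batch=SG): no match → kept, t2 columns NULL.
- t1 row (cust_id=1, batch=LS): matches 1 t2 row(s) → 1 output row(s).
- t1 row (cust_id=7, batch=SG): matches 1 t2 row(s) → 1 output row(s).
- t1 row (cust_id=3, batch=SG): no match → kept, t2 columns NULL.
- t1 row (cust_id=9, batch=LS): matches 1 t2 row(s) → 1 output row(s).
- t1 row (cust_id=9, batch=SG): no match → kept, t2 columns NULL.
- t1 row (cust_id=6, batch=SG): matches 1 t2 row(s) → 1 output row(s).
- t1 row (cust_id=9, batch=SG): no match → kept, t2 columns NULL.
- 5 t2 row(s) had no t1 match → kept, t1 columns NULL.

(101, Grace, 9); (103, NULL, 4); (104, NULL, NULL); (105, Raj, 7); (109, Mona, 6); (121, NULL, 6); (131, NULL, 1); (146, Omar, 1); (146, NULL, 4); (NULL, Carol, NULL); (NULL, Carol, NULL); (NULL, Pia, NULL); (NULL, Pia, NULL); (NULL, Zane, NULL)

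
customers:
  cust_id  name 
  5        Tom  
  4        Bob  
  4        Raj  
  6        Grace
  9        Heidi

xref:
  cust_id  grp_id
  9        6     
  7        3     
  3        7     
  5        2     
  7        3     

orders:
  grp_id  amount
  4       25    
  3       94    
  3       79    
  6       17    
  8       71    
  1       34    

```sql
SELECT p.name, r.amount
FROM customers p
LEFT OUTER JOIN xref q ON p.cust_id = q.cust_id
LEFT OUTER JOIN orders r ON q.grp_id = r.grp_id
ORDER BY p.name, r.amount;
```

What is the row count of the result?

5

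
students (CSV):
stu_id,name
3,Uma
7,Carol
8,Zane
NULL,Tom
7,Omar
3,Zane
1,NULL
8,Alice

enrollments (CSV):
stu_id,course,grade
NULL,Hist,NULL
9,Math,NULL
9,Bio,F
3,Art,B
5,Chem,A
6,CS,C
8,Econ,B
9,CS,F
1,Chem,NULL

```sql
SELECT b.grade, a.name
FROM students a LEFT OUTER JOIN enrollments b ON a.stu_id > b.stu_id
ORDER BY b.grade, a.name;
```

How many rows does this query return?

20

LEFT JOIN keeps every row from `students`; unmatched rows get NULL for `enrollments`'s columns.
Matching on a.stu_id > b.stu_id. A NULL in a compared column never satisfies the condition.
Matched pairs: 18; unmatched a rows kept: 2.
Total: 18 matched + 2 padded = 20 rows.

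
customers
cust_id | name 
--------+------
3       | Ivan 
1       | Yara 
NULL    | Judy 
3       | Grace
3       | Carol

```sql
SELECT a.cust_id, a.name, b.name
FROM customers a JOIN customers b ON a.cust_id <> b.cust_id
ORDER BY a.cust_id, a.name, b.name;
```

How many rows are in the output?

INNER JOIN keeps only pairs where the ON condition holds.
Matching on a.cust_id <> b.cust_id. A NULL in a compared column never satisfies the condition.
Matched pairs: 6.
Total: 6 rows.

6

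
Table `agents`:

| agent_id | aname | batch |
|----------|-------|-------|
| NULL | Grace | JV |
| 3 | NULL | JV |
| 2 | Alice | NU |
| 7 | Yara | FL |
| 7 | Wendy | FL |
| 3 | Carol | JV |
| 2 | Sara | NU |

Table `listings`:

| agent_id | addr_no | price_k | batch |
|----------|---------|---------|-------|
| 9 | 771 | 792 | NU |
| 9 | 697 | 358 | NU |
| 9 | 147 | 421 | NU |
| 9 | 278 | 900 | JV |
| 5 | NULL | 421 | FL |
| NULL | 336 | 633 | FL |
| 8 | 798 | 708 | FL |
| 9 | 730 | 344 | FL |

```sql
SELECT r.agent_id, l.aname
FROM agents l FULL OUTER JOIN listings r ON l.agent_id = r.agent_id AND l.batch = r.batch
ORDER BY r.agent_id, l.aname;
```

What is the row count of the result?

FULL OUTER JOIN keeps every row from both sides; unmatched rows get NULL for the other side's columns.
Matching on l.agent_id = r.agent_id AND l.batch = r.batch. A NULL in a compared column never satisfies the condition.
- l (agent_id=NULL, batch=JV) has no partner → padded with NULL.
- l (agent_id=3, batch=JV) has no partner → padded with NULL.
- l (agent_id=2, batch=NU) has no partner → padded with NULL.
- l (agent_id=7, batch=FL) has no partner → padded with NULL.
- l (agent_id=7, batch=FL) has no partner → padded with NULL.
- l (agent_id=3, batch=JV) has no partner → padded with NULL.
- l (agent_id=2, batch=NU) has no partner → padded with NULL.
- plus 8 unmatched r row(s), each kept with NULL l columns.
Total: 0 matched + 15 padded = 15 rows.

15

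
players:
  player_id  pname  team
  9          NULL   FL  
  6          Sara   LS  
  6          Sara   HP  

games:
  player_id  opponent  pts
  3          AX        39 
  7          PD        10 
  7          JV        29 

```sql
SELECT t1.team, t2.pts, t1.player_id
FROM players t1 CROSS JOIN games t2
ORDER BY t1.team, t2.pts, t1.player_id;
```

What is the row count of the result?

9

CROSS JOIN pairs every row of `players` with every row of `games`: 3 × 3 = 9 rows.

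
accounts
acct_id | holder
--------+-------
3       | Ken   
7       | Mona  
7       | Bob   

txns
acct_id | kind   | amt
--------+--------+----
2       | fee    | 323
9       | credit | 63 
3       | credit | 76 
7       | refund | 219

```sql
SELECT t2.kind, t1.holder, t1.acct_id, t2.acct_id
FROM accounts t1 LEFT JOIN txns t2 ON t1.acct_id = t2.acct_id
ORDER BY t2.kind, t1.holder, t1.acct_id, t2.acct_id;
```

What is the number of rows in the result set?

3

LEFT JOIN keeps every row from `accounts`; unmatched rows get NULL for `txns`'s columns.
Matching on t1.acct_id = t2.acct_id.
- t1 (acct_id=3) pairs with 1 row(s) of t2.
- t1 (acct_id=7) pairs with 1 row(s) of t2.
- t1 (acct_id=7) pairs with 1 row(s) of t2.
Total: 3 rows.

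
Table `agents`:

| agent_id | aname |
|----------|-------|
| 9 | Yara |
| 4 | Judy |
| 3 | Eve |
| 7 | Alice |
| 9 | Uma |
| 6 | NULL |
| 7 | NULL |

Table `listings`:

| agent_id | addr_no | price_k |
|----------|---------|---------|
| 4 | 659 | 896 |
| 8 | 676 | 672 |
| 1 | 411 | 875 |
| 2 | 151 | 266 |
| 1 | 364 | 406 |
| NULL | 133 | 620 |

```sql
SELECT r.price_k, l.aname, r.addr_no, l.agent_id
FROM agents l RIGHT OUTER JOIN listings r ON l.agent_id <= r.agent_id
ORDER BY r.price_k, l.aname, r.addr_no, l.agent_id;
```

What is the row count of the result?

11

RIGHT JOIN keeps every row from `listings`; unmatched rows get NULL for `agents`'s columns.
Matching on l.agent_id <= r.agent_id. A NULL in a compared column never satisfies the condition.
Matched pairs: 7; unmatched r rows kept: 4.
Total: 7 matched + 4 padded = 11 rows.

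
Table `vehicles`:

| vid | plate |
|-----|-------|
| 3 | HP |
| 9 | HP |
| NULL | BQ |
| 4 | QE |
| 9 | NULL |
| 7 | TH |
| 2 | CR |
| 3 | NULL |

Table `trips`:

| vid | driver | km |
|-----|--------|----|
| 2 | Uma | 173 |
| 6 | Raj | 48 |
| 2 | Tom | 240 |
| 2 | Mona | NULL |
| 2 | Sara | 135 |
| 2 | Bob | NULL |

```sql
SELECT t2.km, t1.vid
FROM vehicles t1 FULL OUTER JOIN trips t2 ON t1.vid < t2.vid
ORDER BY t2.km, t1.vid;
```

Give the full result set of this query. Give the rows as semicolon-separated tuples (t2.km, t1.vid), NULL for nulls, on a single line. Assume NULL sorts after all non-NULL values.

(48, 2); (48, 3); (48, 3); (48, 4); (135, NULL); (173, NULL); (240, NULL); (NULL, 7); (NULL, 9); (NULL, 9); (NULL, NULL); (NULL, NULL); (NULL, NULL)

FULL OUTER JOIN keeps every row from both sides; unmatched rows get NULL for the other side's columns.
Matching on t1.vid < t2.vid. A NULL in a compared column never satisfies the condition.
- t1 (vid=3) pairs with 1 row(s) of t2.
- t1 (vid=9) has no partner → padded with NULL.
- t1 (vid=NULL) has no partner → padded with NULL.
- t1 (vid=4) pairs with 1 row(s) of t2.
- t1 (vid=9) has no partner → padded with NULL.
- t1 (vid=7) has no partner → padded with NULL.
- t1 (vid=2) pairs with 1 row(s) of t2.
- t1 (vid=3) pairs with 1 row(s) of t2.
- 5 row(s) from t2 found no t1 partner → padded with NULL.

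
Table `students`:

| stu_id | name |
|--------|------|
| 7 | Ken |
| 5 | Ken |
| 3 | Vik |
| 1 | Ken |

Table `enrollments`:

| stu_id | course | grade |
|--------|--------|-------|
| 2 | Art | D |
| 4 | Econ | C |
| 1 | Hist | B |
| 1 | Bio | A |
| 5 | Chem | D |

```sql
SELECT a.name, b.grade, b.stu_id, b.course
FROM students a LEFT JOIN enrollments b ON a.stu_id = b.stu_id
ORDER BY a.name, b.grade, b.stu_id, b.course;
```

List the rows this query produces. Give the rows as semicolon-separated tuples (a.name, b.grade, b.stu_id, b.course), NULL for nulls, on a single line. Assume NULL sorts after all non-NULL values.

LEFT JOIN keeps every row from `students`; unmatched rows get NULL for `enrollments`'s columns.
Matching on a.stu_id = b.stu_id.
- a row (stu_id=7): no match → kept, b columns NULL.
- a row (stu_id=5): matches 1 b row(s) → 1 output row(s).
- a row (stu_id=3): no match → kept, b columns NULL.
- a row (stu_id=1): matches 2 b row(s) → 2 output row(s).
After projecting and ordering:
a.name | b.grade | b.stu_id | b.course
Ken | A | 1 | Bio
Ken | B | 1 | Hist
Ken | D | 5 | Chem
Ken | NULL | NULL | NULL
Vik | NULL | NULL | NULL

(Ken, A, 1, Bio); (Ken, B, 1, Hist); (Ken, D, 5, Chem); (Ken, NULL, NULL, NULL); (Vik, NULL, NULL, NULL)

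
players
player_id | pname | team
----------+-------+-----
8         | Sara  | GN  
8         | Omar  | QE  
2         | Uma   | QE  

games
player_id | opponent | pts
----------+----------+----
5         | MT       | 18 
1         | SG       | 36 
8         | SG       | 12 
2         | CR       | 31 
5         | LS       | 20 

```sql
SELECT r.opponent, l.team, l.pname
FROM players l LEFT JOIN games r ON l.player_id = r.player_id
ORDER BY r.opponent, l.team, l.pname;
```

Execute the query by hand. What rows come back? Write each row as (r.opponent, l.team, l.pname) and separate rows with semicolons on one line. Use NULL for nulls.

LEFT JOIN keeps every row from `players`; unmatched rows get NULL for `games`'s columns.
Matching on l.player_id = r.player_id.
- l (player_id=8) pairs with 1 row(s) of r.
- l (player_id=8) pairs with 1 row(s) of r.
- l (player_id=2) pairs with 1 row(s) of r.
After projecting and ordering:
r.opponent | l.team | l.pname
CR | QE | Uma
SG | GN | Sara
SG | QE | Omar

(CR, QE, Uma); (SG, GN, Sara); (SG, QE, Omar)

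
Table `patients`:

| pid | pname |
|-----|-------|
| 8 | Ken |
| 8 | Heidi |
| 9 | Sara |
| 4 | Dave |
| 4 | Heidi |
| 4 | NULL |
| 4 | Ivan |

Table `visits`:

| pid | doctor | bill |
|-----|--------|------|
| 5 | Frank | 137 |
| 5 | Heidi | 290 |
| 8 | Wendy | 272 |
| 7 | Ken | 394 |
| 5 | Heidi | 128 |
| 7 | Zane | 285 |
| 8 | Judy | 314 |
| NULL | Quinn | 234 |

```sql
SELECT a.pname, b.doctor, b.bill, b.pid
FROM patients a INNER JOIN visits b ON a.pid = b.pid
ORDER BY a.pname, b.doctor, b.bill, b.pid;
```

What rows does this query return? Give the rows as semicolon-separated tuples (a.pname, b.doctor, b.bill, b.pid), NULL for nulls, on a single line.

(Heidi, Judy, 314, 8); (Heidi, Wendy, 272, 8); (Ken, Judy, 314, 8); (Ken, Wendy, 272, 8)

INNER JOIN keeps only pairs where the ON condition holds.
Matching on a.pid = b.pid. A NULL in a compared column never satisfies the condition.
Matched pairs: 4.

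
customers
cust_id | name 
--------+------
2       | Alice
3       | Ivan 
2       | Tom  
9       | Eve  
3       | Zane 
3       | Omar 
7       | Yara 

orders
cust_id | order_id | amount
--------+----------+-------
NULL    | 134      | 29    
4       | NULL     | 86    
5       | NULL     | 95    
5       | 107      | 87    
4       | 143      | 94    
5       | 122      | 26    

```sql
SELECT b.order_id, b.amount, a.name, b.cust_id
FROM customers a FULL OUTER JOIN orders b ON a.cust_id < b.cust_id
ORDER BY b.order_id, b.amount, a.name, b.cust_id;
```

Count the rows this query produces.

28

FULL OUTER JOIN keeps every row from both sides; unmatched rows get NULL for the other side's columns.
Matching on a.cust_id < b.cust_id. A NULL in a compared column never satisfies the condition.
- a (cust_id=2) pairs with 5 row(s) of b.
- a (cust_id=3) pairs with 5 row(s) of b.
- a (cust_id=2) pairs with 5 row(s) of b.
- a (cust_id=9) has no partner → padded with NULL.
- a (cust_id=3) pairs with 5 row(s) of b.
- a (cust_id=3) pairs with 5 row(s) of b.
- a (cust_id=7) has no partner → padded with NULL.
- 1 row(s) from b found no a partner → padded with NULL.
Total: 25 matched + 3 padded = 28 rows.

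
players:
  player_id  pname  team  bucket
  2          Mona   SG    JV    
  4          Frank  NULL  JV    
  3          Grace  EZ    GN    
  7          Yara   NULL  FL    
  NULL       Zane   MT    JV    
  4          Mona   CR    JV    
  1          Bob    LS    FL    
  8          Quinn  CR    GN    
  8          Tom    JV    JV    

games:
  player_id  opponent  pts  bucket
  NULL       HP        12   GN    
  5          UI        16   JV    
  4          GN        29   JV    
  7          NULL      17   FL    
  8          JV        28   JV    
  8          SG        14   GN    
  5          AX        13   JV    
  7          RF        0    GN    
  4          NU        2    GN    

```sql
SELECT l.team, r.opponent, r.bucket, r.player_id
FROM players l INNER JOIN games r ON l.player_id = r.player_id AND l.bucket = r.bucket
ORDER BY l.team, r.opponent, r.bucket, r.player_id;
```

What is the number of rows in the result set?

INNER JOIN keeps only pairs where the ON condition holds.
Matching on l.player_id = r.player_id AND l.bucket = r.bucket. A NULL in a compared column never satisfies the condition.
- l row (player_id=2, bucket=JV): no match → dropped.
- l row (player_id=4, bucket=JV): matches 1 r row(s) → 1 output row(s).
- l row (player_id=3, bucket=GN): no match → dropped.
- l row (player_id=7, bucket=FL): matches 1 r row(s) → 1 output row(s).
- l row (player_id=NULL, bucket=JV): no match → dropped.
- l row (player_id=4, bucket=JV): matches 1 r row(s) → 1 output row(s).
- l row (player_id=1, bucket=FL): no match → dropped.
- l row (player_id=8, bucket=GN): matches 1 r row(s) → 1 output row(s).
- l row (player_id=8, bucket=JV): matches 1 r row(s) → 1 output row(s).
Total: 5 rows.

5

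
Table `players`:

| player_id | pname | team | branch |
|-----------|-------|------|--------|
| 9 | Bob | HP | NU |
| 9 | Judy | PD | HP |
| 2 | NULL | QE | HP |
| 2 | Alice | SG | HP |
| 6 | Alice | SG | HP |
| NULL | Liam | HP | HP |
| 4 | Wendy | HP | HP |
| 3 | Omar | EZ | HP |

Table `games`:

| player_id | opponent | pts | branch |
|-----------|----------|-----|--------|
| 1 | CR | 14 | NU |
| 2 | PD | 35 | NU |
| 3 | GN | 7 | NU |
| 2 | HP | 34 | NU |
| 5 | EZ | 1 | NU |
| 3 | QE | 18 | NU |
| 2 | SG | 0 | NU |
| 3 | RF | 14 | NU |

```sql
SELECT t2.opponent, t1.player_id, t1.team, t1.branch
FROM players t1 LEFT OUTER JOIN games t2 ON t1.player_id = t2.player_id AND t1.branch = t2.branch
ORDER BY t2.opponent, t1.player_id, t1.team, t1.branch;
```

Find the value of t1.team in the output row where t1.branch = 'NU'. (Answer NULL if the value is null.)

HP

LEFT JOIN keeps every row from `players`; unmatched rows get NULL for `games`'s columns.
Matching on t1.player_id = t2.player_id AND t1.branch = t2.branch. A NULL in a compared column never satisfies the condition.
Matched pairs: 0; unmatched t1 rows kept: 8.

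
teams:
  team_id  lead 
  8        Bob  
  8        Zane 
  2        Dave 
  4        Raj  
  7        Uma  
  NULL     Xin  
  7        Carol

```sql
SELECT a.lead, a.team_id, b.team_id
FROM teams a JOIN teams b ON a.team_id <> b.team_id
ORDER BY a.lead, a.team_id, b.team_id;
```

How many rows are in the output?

26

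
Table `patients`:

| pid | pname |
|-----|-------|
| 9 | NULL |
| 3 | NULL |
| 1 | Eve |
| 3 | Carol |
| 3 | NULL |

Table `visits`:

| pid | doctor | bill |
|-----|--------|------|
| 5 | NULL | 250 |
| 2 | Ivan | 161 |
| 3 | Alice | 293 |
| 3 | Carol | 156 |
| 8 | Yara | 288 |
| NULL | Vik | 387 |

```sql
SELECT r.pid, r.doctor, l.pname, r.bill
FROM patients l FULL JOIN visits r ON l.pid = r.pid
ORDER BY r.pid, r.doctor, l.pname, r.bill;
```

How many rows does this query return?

FULL OUTER JOIN keeps every row from both sides; unmatched rows get NULL for the other side's columns.
Matching on l.pid = r.pid. A NULL in a compared column never satisfies the condition.
- l (pid=9) has no partner → padded with NULL.
- l (pid=3) pairs with 2 row(s) of r.
- l (pid=1) has no partner → padded with NULL.
- l (pid=3) pairs with 2 row(s) of r.
- l (pid=3) pairs with 2 row(s) of r.
- 4 row(s) from r found no l partner → padded with NULL.
Total: 6 matched + 6 padded = 12 rows.

12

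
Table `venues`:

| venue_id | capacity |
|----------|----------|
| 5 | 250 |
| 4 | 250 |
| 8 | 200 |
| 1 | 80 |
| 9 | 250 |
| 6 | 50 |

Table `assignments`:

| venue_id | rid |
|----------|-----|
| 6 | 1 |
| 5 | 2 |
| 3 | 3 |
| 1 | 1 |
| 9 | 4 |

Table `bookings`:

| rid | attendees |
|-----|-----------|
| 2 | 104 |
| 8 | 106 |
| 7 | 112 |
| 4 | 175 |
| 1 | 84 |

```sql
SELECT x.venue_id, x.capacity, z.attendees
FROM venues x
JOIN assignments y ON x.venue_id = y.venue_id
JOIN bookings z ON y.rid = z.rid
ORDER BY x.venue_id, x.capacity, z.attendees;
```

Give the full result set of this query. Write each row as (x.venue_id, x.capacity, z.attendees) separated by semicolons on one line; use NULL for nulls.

(1, 80, 84); (5, 250, 104); (6, 50, 84); (9, 250, 175)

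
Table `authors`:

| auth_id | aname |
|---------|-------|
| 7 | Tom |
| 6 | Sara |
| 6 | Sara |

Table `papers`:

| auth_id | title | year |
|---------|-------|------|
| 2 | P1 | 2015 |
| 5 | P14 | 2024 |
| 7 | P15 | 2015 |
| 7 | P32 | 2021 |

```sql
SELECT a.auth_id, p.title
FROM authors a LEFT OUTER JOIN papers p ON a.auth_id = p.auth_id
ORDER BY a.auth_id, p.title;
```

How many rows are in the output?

LEFT JOIN keeps every row from `authors`; unmatched rows get NULL for `papers`'s columns.
Matching on a.auth_id = p.auth_id.
- a (auth_id=7) pairs with 2 row(s) of p.
- a (auth_id=6) has no partner → padded with NULL.
- a (auth_id=6) has no partner → padded with NULL.
Total: 2 matched + 2 padded = 4 rows.

4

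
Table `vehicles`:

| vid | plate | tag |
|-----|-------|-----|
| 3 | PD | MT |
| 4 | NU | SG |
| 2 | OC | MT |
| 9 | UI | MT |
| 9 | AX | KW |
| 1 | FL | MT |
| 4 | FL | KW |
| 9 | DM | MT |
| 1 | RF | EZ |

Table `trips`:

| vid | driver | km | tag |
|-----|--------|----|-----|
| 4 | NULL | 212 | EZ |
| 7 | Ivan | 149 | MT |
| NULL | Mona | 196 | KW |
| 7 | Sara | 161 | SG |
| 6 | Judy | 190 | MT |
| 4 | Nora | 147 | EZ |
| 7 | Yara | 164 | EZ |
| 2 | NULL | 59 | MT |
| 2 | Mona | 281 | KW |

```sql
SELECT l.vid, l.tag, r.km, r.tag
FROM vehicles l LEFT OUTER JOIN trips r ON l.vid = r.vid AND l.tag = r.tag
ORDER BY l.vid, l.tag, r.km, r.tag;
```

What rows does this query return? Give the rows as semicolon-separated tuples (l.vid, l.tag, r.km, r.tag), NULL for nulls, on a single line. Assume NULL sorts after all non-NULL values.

LEFT JOIN keeps every row from `vehicles`; unmatched rows get NULL for `trips`'s columns.
Matching on l.vid = r.vid AND l.tag = r.tag. A NULL in a compared column never satisfies the condition.
Matched pairs: 1; unmatched l rows kept: 8.

(1, EZ, NULL, NULL); (1, MT, NULL, NULL); (2, MT, 59, MT); (3, MT, NULL, NULL); (4, KW, NULL, NULL); (4, SG, NULL, NULL); (9, KW, NULL, NULL); (9, MT, NULL, NULL); (9, MT, NULL, NULL)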